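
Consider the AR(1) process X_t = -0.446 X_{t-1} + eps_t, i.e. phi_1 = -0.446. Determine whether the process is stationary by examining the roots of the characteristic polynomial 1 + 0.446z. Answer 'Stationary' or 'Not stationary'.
\text{Stationary}

The AR(p) characteristic polynomial is P(z) = 1 + 0.446z.
Stationarity requires all roots to lie outside the unit circle, i.e. |z| > 1 for every root.
This is linear in z: 1 + (0.446) z = 0  =>  z = -1/(0.446) = -2.242152,  |z| = 2.242152.
Moduli of all roots: 2.2422.
All moduli strictly greater than 1? Yes.
Verdict: Stationary.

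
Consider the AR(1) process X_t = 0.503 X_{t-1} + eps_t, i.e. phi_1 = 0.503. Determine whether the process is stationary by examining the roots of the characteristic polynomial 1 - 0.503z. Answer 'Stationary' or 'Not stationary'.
\text{Stationary}

The AR(p) characteristic polynomial is P(z) = 1 - 0.503z.
Stationarity requires all roots to lie outside the unit circle, i.e. |z| > 1 for every root.
This is linear in z: 1 + (-0.503) z = 0  =>  z = -1/(-0.503) = 1.988072,  |z| = 1.988072.
Moduli of all roots: 1.9881.
All moduli strictly greater than 1? Yes.
Verdict: Stationary.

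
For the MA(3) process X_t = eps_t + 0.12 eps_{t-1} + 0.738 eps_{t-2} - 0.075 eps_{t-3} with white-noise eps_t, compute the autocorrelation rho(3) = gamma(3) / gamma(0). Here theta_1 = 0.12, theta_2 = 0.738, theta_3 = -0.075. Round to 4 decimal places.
\rho(3) = -0.0479

For an MA(q) process with theta_0 = 1, the autocovariance is
  gamma(k) = sigma^2 * sum_{i=0..q-k} theta_i * theta_{i+k},
and rho(k) = gamma(k) / gamma(0). Sigma^2 cancels.
  numerator   = (1)*(-0.075) = -0.075.
  denominator = (1)^2 + (0.12)^2 + (0.738)^2 + (-0.075)^2 = 1.564669.
  rho(3) = -0.075 / 1.564669 = -0.0479.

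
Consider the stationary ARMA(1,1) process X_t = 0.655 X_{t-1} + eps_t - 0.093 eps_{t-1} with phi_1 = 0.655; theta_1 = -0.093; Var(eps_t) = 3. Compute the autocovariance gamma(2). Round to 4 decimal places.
\gamma(2) = 1.8163

Multiply the model equation by X_{t-k} and take expectations. With theta_0 = psi_0 = 1 and psi_j the MA(infinity) weights, this gives
  gamma(k) - sum_i phi_i gamma(k-i) = c_k,
  c_k = sigma^2 * sum_{j=k..q} theta_j psi_{j-k}   (c_k = 0 for k > q),
using gamma(-m) = gamma(m).
psi-weights needed (psi_j = theta_j + sum_i phi_i psi_{j-i}):
  psi_1 = theta_1 + phi_1 = -0.093 + (0.655) = 0.562
Right-hand sides:
  c_0 = sigma^2 (1 + theta_1 psi_1) = 3 * (1 + (-0.093)(0.562)) = 3 * 0.947734 = 2.843202
  c_1 = sigma^2 theta_1 = 3 * (-0.093) = -0.279
  c_2 = 0
Equations for k = 0 and k = 1 (AR order 1):
  gamma(0) = phi_1 gamma(1) + c_0
  gamma(1) = phi_1 gamma(0) + c_1
Substituting the second into the first: gamma(0) (1 - phi_1^2) = c_0 + phi_1 c_1, so
  gamma(0) = (c_0 + phi_1 c_1) / (1 - phi_1^2) = (2.843202 + (0.655)(-0.279)) / (1 - (0.655)^2) = 2.660457 / 0.570975 = 4.659498.
  gamma(1) = phi_1 gamma(0) + c_1 = (0.655)(4.659498) + (-0.279) = 2.772971.
For k = 2 (> q): gamma(2) = phi_1 gamma(1) = (0.655)(2.772971) = 1.816296.
Therefore gamma(2) = 1.8163 (to 4 decimal places).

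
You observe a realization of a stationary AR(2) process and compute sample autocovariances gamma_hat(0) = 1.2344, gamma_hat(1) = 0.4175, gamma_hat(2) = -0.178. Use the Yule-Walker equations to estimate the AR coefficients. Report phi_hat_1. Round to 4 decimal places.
\hat\phi_{1} = 0.4370

The Yule-Walker equations for an AR(p) process read, in matrix form,
  Gamma_p phi = r_p,   with   (Gamma_p)_{ij} = gamma(|i - j|),
                       (r_p)_i = gamma(i),   i,j = 1..p.
Substitute the sample gammas (Toeplitz matrix and right-hand side of size 2):
  Gamma_p = [[1.2344, 0.4175], [0.4175, 1.2344]]
  r_p     = [0.4175, -0.178]
Written out:
  1.2344 phi_1 + 0.4175 phi_2 = 0.4175
  0.4175 phi_1 + 1.2344 phi_2 = -0.178
Solve by Cramer's rule:
  det = gamma(0)^2 - gamma(1)^2 = (1.2344)^2 - (0.4175)^2 = 1.52374336 - 0.17430625 = 1.34943711
  phi_hat_1 = [gamma(1) gamma(0) - gamma(1) gamma(2)] / det = [(0.4175)(1.2344) - (0.4175)(-0.178)] / 1.34943711 = 0.589677 / 1.34943711 = 0.437
  phi_hat_2 = [gamma(0) gamma(2) - gamma(1)^2] / det = [(1.2344)(-0.178) - (0.4175)^2] / 1.34943711 = -0.39402945 / 1.34943711 = -0.292
So phi_hat = [0.4370, -0.2920].
Therefore phi_hat_1 = 0.4370.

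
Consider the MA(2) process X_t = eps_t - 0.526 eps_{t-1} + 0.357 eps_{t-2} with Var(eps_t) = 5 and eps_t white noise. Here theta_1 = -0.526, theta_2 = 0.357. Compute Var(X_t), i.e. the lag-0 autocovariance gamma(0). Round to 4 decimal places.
\gamma(0) = 7.0206

For an MA(q) process X_t = eps_t + sum_i theta_i eps_{t-i} with
Var(eps_t) = sigma^2, the variance is
  gamma(0) = sigma^2 * (1 + sum_i theta_i^2).
  sum_i theta_i^2 = (-0.526)^2 + (0.357)^2 = 0.276676 + 0.127449 = 0.404125.
  gamma(0) = 5 * (1 + 0.404125) = 5 * 1.404125 = 7.020625, which rounds to 7.0206.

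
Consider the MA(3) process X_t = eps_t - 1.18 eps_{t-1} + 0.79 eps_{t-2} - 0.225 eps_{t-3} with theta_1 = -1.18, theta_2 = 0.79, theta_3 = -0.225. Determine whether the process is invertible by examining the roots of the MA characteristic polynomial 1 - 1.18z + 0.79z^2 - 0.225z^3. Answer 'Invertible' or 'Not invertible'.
\text{Invertible}

The MA(q) characteristic polynomial is P(z) = 1 - 1.18z + 0.79z^2 - 0.225z^3.
Invertibility requires all roots to lie outside the unit circle, i.e. |z| > 1 for every root.
Degree 3: look for a simple real root z0 first, then factor out (1 - z/z0) and solve the remaining quadratic.
Testing z0 = 2: P(2) = 1 + (-1.18)(2) + (0.79)(2)^2 + (-0.225)(2)^3
  = 1 + (-2.36) + (3.16) + (-1.8) = 0.  So z_0 = 2 is a root, |z_0| = 2.
Divide out the factor (1 - 0.5 z) = (1 - z/z0) (since 1/z0 = 0.5):
  P(z) = (1 - 0.5 z)(1 + (-0.68) z + (0.45) z^2)
  [check: z-coef -0.68 - (0.5) = -1.18; z^2-coef 0.45 - (0.5)(-0.68) = 0.79; z^3-coef -(0.5)(0.45) = -0.225.]
Remaining roots from the quadratic factor 1 + (-0.68) z + (0.45) z^2:
  Set 1 + (-0.68) z + (0.45) z^2 = 0, i.e. a z^2 + b z + c = 0 with a = 0.45, b = -0.68, c = 1.
  Discriminant D = b^2 - 4ac = (-0.68)^2 - 4*(0.45)*1 = 0.4624 - (1.8) = -1.3376.
  D < 0, so the roots are the complex-conjugate pair z = (-b +/- i sqrt(-D)) / (2a) = 0.7556 +/- 1.2851i.
  For a conjugate pair |z|^2 = z * conj(z) = (product of roots) = c/a = 1/(0.45) = 2.222222, so |z| = sqrt(2.222222) = 1.4907 for both roots.
Moduli of all roots: 2.0000, 1.4907, 1.4907.
All moduli strictly greater than 1? Yes.
Verdict: Invertible.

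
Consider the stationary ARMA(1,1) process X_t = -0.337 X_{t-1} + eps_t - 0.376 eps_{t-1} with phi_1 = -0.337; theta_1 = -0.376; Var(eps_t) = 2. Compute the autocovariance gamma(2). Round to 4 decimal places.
\gamma(2) = 0.6108

Multiply the model equation by X_{t-k} and take expectations. With theta_0 = psi_0 = 1 and psi_j the MA(infinity) weights, this gives
  gamma(k) - sum_i phi_i gamma(k-i) = c_k,
  c_k = sigma^2 * sum_{j=k..q} theta_j psi_{j-k}   (c_k = 0 for k > q),
using gamma(-m) = gamma(m).
psi-weights needed (psi_j = theta_j + sum_i phi_i psi_{j-i}):
  psi_1 = theta_1 + phi_1 = -0.376 + (-0.337) = -0.713
Right-hand sides:
  c_0 = sigma^2 (1 + theta_1 psi_1) = 2 * (1 + (-0.376)(-0.713)) = 2 * 1.268088 = 2.536176
  c_1 = sigma^2 theta_1 = 2 * (-0.376) = -0.752
  c_2 = 0
Equations for k = 0 and k = 1 (AR order 1):
  gamma(0) = phi_1 gamma(1) + c_0
  gamma(1) = phi_1 gamma(0) + c_1
Substituting the second into the first: gamma(0) (1 - phi_1^2) = c_0 + phi_1 c_1, so
  gamma(0) = (c_0 + phi_1 c_1) / (1 - phi_1^2) = (2.536176 + (-0.337)(-0.752)) / (1 - (-0.337)^2) = 2.7896 / 0.886431 = 3.147002.
  gamma(1) = phi_1 gamma(0) + c_1 = (-0.337)(3.147002) + (-0.752) = -1.81254.
For k = 2 (> q): gamma(2) = phi_1 gamma(1) = (-0.337)(-1.81254) = 0.610826.
Therefore gamma(2) = 0.6108 (to 4 decimal places).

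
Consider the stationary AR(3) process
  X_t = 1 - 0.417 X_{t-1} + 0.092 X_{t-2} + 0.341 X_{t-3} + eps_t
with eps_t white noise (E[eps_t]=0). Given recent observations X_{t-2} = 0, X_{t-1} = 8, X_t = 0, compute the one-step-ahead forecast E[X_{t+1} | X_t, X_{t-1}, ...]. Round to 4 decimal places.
E[X_{t+1} \mid \mathcal F_t] = 1.7360

For an AR(p) model X_t = c + sum_i phi_i X_{t-i} + eps_t, the
one-step-ahead conditional mean is
  E[X_{t+1} | X_t, ...] = c + sum_i phi_i X_{t+1-i}.
Substitute known values:
  E[X_{t+1} | ...] = 1 + (-0.417) * (0) + (0.092) * (8) + (0.341) * (0)
                   = 1.7360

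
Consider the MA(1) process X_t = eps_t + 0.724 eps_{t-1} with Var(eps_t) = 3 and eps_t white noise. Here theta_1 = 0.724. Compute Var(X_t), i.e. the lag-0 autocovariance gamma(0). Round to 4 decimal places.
\gamma(0) = 4.5725

For an MA(q) process X_t = eps_t + sum_i theta_i eps_{t-i} with
Var(eps_t) = sigma^2, the variance is
  gamma(0) = sigma^2 * (1 + sum_i theta_i^2).
  sum_i theta_i^2 = (0.724)^2 = 0.524176.
  gamma(0) = 3 * (1 + 0.524176) = 3 * 1.524176 = 4.572528, which rounds to 4.5725.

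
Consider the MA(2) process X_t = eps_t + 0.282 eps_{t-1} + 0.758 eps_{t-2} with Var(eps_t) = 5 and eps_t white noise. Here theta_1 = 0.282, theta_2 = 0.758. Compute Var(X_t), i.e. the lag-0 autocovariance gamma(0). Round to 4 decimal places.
\gamma(0) = 8.2704

For an MA(q) process X_t = eps_t + sum_i theta_i eps_{t-i} with
Var(eps_t) = sigma^2, the variance is
  gamma(0) = sigma^2 * (1 + sum_i theta_i^2).
  sum_i theta_i^2 = (0.282)^2 + (0.758)^2 = 0.079524 + 0.574564 = 0.654088.
  gamma(0) = 5 * (1 + 0.654088) = 5 * 1.654088 = 8.27044, which rounds to 8.2704.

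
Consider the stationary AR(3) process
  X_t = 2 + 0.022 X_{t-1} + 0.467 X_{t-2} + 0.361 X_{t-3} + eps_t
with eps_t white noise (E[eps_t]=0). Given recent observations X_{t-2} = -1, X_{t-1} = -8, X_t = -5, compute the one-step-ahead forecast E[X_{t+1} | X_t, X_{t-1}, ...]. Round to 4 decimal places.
E[X_{t+1} \mid \mathcal F_t] = -2.2070

For an AR(p) model X_t = c + sum_i phi_i X_{t-i} + eps_t, the
one-step-ahead conditional mean is
  E[X_{t+1} | X_t, ...] = c + sum_i phi_i X_{t+1-i}.
Substitute known values:
  E[X_{t+1} | ...] = 2 + (0.022) * (-5) + (0.467) * (-8) + (0.361) * (-1)
                   = -2.2070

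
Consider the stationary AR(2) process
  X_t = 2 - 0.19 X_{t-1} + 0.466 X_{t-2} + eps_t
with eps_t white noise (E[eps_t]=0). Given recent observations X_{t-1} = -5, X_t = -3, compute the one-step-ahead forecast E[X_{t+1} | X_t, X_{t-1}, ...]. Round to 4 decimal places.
E[X_{t+1} \mid \mathcal F_t] = 0.2400

For an AR(p) model X_t = c + sum_i phi_i X_{t-i} + eps_t, the
one-step-ahead conditional mean is
  E[X_{t+1} | X_t, ...] = c + sum_i phi_i X_{t+1-i}.
Substitute known values:
  E[X_{t+1} | ...] = 2 + (-0.19) * (-3) + (0.466) * (-5)
                   = 0.2400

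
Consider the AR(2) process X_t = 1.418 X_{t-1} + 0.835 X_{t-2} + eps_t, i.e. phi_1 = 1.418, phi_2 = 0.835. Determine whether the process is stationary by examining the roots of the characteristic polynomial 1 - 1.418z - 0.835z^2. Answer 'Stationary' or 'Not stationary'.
\text{Not stationary}

The AR(p) characteristic polynomial is P(z) = 1 - 1.418z - 0.835z^2.
Stationarity requires all roots to lie outside the unit circle, i.e. |z| > 1 for every root.
Set 1 + (-1.418) z + (-0.835) z^2 = 0, i.e. a z^2 + b z + c = 0 with a = -0.835, b = -1.418, c = 1.
Discriminant D = b^2 - 4ac = (-1.418)^2 - 4*(-0.835)*1 = 2.010724 - (-3.34) = 5.350724.
D >= 0, so the roots are real: z = (-b +/- sqrt(D)) / (2a) = (1.418 +/- 2.313163) / (-1.67).
  z_1 = (1.418 + 2.313163) / (-1.67) = -2.2342,   |z_1| = 2.2342.
  z_2 = (1.418 - 2.313163) / (-1.67) = 0.536,   |z_2| = 0.536.
Moduli of all roots: 2.2342, 0.5360.
All moduli strictly greater than 1? No.
Verdict: Not stationary.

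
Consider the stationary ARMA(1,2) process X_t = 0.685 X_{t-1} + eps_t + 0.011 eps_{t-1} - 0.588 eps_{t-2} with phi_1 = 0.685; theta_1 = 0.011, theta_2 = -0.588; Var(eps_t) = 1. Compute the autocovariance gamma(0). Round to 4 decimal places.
\gamma(0) = 1.5077

Multiply the model equation by X_{t-k} and take expectations. With theta_0 = psi_0 = 1 and psi_j the MA(infinity) weights, this gives
  gamma(k) - sum_i phi_i gamma(k-i) = c_k,
  c_k = sigma^2 * sum_{j=k..q} theta_j psi_{j-k}   (c_k = 0 for k > q),
using gamma(-m) = gamma(m).
psi-weights needed (psi_j = theta_j + sum_i phi_i psi_{j-i}):
  psi_1 = theta_1 + phi_1 = 0.011 + (0.685) = 0.696
  psi_2 = theta_2 + phi_1 psi_1 = -0.588 + (0.685)(0.696) = -0.11124
Right-hand sides:
  c_0 = sigma^2 (1 + theta_1 psi_1 + theta_2 psi_2) = 1 * (1 + (0.011)(0.696) + (-0.588)(-0.11124)) = 1 * 1.073065 = 1.073065
  c_1 = sigma^2 (theta_1 + theta_2 psi_1) = 1 * (0.011 + (-0.588)(0.696)) = -0.398248
  c_2 = sigma^2 theta_2 = 1 * (-0.588) = -0.588
Equations for k = 0 and k = 1 (AR order 1):
  gamma(0) = phi_1 gamma(1) + c_0
  gamma(1) = phi_1 gamma(0) + c_1
Substituting the second into the first: gamma(0) (1 - phi_1^2) = c_0 + phi_1 c_1, so
  gamma(0) = (c_0 + phi_1 c_1) / (1 - phi_1^2) = (1.073065 + (0.685)(-0.398248)) / (1 - (0.685)^2) = 0.800265 / 0.530775 = 1.50773.
Therefore gamma(0) = 1.5077 (to 4 decimal places).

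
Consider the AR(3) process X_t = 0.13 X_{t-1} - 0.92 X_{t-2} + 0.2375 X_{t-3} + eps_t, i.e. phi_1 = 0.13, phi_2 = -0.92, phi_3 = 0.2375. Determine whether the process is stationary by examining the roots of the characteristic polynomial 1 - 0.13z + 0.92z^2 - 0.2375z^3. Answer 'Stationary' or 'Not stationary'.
\text{Stationary}

The AR(p) characteristic polynomial is P(z) = 1 - 0.13z + 0.92z^2 - 0.2375z^3.
Stationarity requires all roots to lie outside the unit circle, i.e. |z| > 1 for every root.
Degree 3: look for a simple real root z0 first, then factor out (1 - z/z0) and solve the remaining quadratic.
Testing z0 = 4: P(4) = 1 + (-0.13)(4) + (0.92)(4)^2 + (-0.2375)(4)^3
  = 1 + (-0.52) + (14.72) + (-15.2) = 0.  So z_0 = 4 is a root, |z_0| = 4.
Divide out the factor (1 - 0.25 z) = (1 - z/z0) (since 1/z0 = 0.25):
  P(z) = (1 - 0.25 z)(1 + (0.12) z + (0.95) z^2)
  [check: z-coef 0.12 - (0.25) = -0.13; z^2-coef 0.95 - (0.25)(0.12) = 0.92; z^3-coef -(0.25)(0.95) = -0.2375.]
Remaining roots from the quadratic factor 1 + (0.12) z + (0.95) z^2:
  Set 1 + (0.12) z + (0.95) z^2 = 0, i.e. a z^2 + b z + c = 0 with a = 0.95, b = 0.12, c = 1.
  Discriminant D = b^2 - 4ac = (0.12)^2 - 4*(0.95)*1 = 0.0144 - (3.8) = -3.7856.
  D < 0, so the roots are the complex-conjugate pair z = (-b +/- i sqrt(-D)) / (2a) = -0.0632 +/- 1.024i.
  For a conjugate pair |z|^2 = z * conj(z) = (product of roots) = c/a = 1/(0.95) = 1.052632, so |z| = sqrt(1.052632) = 1.026 for both roots.
Moduli of all roots: 4.0000, 1.0260, 1.0260.
All moduli strictly greater than 1? Yes.
Verdict: Stationary.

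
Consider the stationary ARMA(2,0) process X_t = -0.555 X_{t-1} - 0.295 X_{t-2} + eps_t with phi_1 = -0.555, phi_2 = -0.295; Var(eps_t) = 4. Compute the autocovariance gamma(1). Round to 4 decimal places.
\gamma(1) = -2.3002

Multiply the model equation by X_{t-k} and take expectations. With theta_0 = psi_0 = 1 and psi_j the MA(infinity) weights, this gives
  gamma(k) - sum_i phi_i gamma(k-i) = c_k,
  c_k = sigma^2 * sum_{j=k..q} theta_j psi_{j-k}   (c_k = 0 for k > q),
using gamma(-m) = gamma(m).
Pure AR (q = 0): c_0 = sigma^2 = 4, c_k = 0 for k >= 1.
Equations for k = 0, 1, 2 (AR order 2, c_2 = 0):
  (E0) gamma(0) = phi_1 gamma(1) + phi_2 gamma(2) + c_0
  (E1) gamma(1) = phi_1 gamma(0) + phi_2 gamma(1) + c_1
  (E2) gamma(2) = phi_1 gamma(1) + phi_2 gamma(0)
From (E1): gamma(1) = A gamma(0) + B with
  A = phi_1 / (1 - phi_2) = -0.555 / 1.295 = -0.428571,   B = c_1 / (1 - phi_2) = 0 / 1.295 = 0.
Insert (E2) into (E0): gamma(0) (1 - phi_2^2) = phi_1 (1 + phi_2) gamma(1) + c_0.
  phi_1 (1 + phi_2) = (-0.555)(0.705) = -0.391275,   1 - phi_2^2 = 0.912975.
Replace gamma(1) by A gamma(0) + B and collect gamma(0):
  gamma(0) [0.912975 - (-0.391275)(-0.428571)] = c_0 = 4
  gamma(0) * 0.745286 = 4
  gamma(0) = 4 / 0.745286 = 5.367069.
  gamma(1) = A gamma(0) = (-0.428571)(5.367069) = -2.300173.
Therefore gamma(1) = -2.3002 (to 4 decimal places).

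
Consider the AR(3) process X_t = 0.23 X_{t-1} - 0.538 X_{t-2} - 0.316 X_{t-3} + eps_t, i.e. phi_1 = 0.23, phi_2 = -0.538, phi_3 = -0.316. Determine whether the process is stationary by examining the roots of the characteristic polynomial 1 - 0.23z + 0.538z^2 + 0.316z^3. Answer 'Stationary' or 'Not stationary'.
\text{Stationary}

The AR(p) characteristic polynomial is P(z) = 1 - 0.23z + 0.538z^2 + 0.316z^3.
Stationarity requires all roots to lie outside the unit circle, i.e. |z| > 1 for every root.
Degree 3: look for a simple real root z0 first, then factor out (1 - z/z0) and solve the remaining quadratic.
Testing z0 = -2.5: P(-2.5) = 1 + (-0.23)(-2.5) + (0.538)(-2.5)^2 + (0.316)(-2.5)^3
  = 1 + (0.575) + (3.3625) + (-4.9375) = 0.  So z_0 = -2.5 is a root, |z_0| = 2.5.
Divide out the factor (1 + 0.4 z) = (1 - z/z0) (since 1/z0 = -0.4):
  P(z) = (1 + 0.4 z)(1 + (-0.63) z + (0.79) z^2)
  [check: z-coef -0.63 - (-0.4) = -0.23; z^2-coef 0.79 - (-0.4)(-0.63) = 0.538; z^3-coef -(-0.4)(0.79) = 0.316.]
Remaining roots from the quadratic factor 1 + (-0.63) z + (0.79) z^2:
  Set 1 + (-0.63) z + (0.79) z^2 = 0, i.e. a z^2 + b z + c = 0 with a = 0.79, b = -0.63, c = 1.
  Discriminant D = b^2 - 4ac = (-0.63)^2 - 4*(0.79)*1 = 0.3969 - (3.16) = -2.7631.
  D < 0, so the roots are the complex-conjugate pair z = (-b +/- i sqrt(-D)) / (2a) = 0.3987 +/- 1.0521i.
  For a conjugate pair |z|^2 = z * conj(z) = (product of roots) = c/a = 1/(0.79) = 1.265823, so |z| = sqrt(1.265823) = 1.1251 for both roots.
Moduli of all roots: 2.5000, 1.1251, 1.1251.
All moduli strictly greater than 1? Yes.
Verdict: Stationary.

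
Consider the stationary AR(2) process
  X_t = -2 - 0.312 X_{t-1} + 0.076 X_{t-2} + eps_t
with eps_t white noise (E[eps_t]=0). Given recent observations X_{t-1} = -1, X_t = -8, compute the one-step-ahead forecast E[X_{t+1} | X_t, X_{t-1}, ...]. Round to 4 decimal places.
E[X_{t+1} \mid \mathcal F_t] = 0.4200

For an AR(p) model X_t = c + sum_i phi_i X_{t-i} + eps_t, the
one-step-ahead conditional mean is
  E[X_{t+1} | X_t, ...] = c + sum_i phi_i X_{t+1-i}.
Substitute known values:
  E[X_{t+1} | ...] = -2 + (-0.312) * (-8) + (0.076) * (-1)
                   = 0.4200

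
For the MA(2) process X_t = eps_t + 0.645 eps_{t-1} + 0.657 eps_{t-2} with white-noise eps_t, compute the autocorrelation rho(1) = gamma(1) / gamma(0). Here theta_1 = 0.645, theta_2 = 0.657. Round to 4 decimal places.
\rho(1) = 0.5784

For an MA(q) process with theta_0 = 1, the autocovariance is
  gamma(k) = sigma^2 * sum_{i=0..q-k} theta_i * theta_{i+k},
and rho(k) = gamma(k) / gamma(0). Sigma^2 cancels.
  numerator   = (1)*(0.645) + (0.645)*(0.657) = 1.068765.
  denominator = (1)^2 + (0.645)^2 + (0.657)^2 = 1.847674.
  rho(1) = 1.068765 / 1.847674 = 0.5784.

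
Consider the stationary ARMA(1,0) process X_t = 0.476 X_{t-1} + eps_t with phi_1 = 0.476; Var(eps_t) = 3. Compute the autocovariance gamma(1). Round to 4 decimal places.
\gamma(1) = 1.8463

Multiply the model equation by X_{t-k} and take expectations. With theta_0 = psi_0 = 1 and psi_j the MA(infinity) weights, this gives
  gamma(k) - sum_i phi_i gamma(k-i) = c_k,
  c_k = sigma^2 * sum_{j=k..q} theta_j psi_{j-k}   (c_k = 0 for k > q),
using gamma(-m) = gamma(m).
Pure AR (q = 0): c_0 = sigma^2 = 3, c_k = 0 for k >= 1.
Equations for k = 0 and k = 1 (AR order 1):
  gamma(0) = phi_1 gamma(1) + c_0
  gamma(1) = phi_1 gamma(0) + c_1
Substituting the second into the first: gamma(0) (1 - phi_1^2) = c_0 + phi_1 c_1, so
  gamma(0) = c_0 / (1 - phi_1^2) = 3 / (1 - (0.476)^2) = 3 / 0.773424 = 3.878856.
  gamma(1) = phi_1 gamma(0) = (0.476)(3.878856) = 1.846335.
Therefore gamma(1) = 1.8463 (to 4 decimal places).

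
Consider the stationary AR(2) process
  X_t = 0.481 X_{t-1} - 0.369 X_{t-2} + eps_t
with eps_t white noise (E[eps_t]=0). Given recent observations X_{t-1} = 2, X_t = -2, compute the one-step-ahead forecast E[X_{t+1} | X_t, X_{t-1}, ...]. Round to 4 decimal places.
E[X_{t+1} \mid \mathcal F_t] = -1.7000

For an AR(p) model X_t = c + sum_i phi_i X_{t-i} + eps_t, the
one-step-ahead conditional mean is
  E[X_{t+1} | X_t, ...] = c + sum_i phi_i X_{t+1-i}.
Substitute known values:
  E[X_{t+1} | ...] = (0.481) * (-2) + (-0.369) * (2)
                   = -1.7000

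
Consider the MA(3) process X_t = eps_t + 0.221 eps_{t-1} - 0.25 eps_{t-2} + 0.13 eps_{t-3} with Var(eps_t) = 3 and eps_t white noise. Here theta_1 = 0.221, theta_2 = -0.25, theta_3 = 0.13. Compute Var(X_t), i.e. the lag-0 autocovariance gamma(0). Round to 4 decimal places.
\gamma(0) = 3.3847

For an MA(q) process X_t = eps_t + sum_i theta_i eps_{t-i} with
Var(eps_t) = sigma^2, the variance is
  gamma(0) = sigma^2 * (1 + sum_i theta_i^2).
  sum_i theta_i^2 = (0.221)^2 + (-0.25)^2 + (0.13)^2 = 0.048841 + 0.0625 + 0.0169 = 0.128241.
  gamma(0) = 3 * (1 + 0.128241) = 3 * 1.128241 = 3.384723, which rounds to 3.3847.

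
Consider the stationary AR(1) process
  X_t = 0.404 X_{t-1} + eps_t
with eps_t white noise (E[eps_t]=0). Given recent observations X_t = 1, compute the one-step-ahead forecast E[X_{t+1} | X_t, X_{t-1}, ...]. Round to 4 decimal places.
E[X_{t+1} \mid \mathcal F_t] = 0.4040

For an AR(p) model X_t = c + sum_i phi_i X_{t-i} + eps_t, the
one-step-ahead conditional mean is
  E[X_{t+1} | X_t, ...] = c + sum_i phi_i X_{t+1-i}.
Substitute known values:
  E[X_{t+1} | ...] = (0.404) * (1)
                   = 0.4040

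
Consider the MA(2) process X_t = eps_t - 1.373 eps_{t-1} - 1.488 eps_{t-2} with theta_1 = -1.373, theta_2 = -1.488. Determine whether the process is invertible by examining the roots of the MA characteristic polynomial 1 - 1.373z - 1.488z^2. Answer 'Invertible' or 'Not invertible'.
\text{Not invertible}

The MA(q) characteristic polynomial is P(z) = 1 - 1.373z - 1.488z^2.
Invertibility requires all roots to lie outside the unit circle, i.e. |z| > 1 for every root.
Set 1 + (-1.373) z + (-1.488) z^2 = 0, i.e. a z^2 + b z + c = 0 with a = -1.488, b = -1.373, c = 1.
Discriminant D = b^2 - 4ac = (-1.373)^2 - 4*(-1.488)*1 = 1.885129 - (-5.952) = 7.837129.
D >= 0, so the roots are real: z = (-b +/- sqrt(D)) / (2a) = (1.373 +/- 2.799487) / (-2.976).
  z_1 = (1.373 + 2.799487) / (-2.976) = -1.402,   |z_1| = 1.402.
  z_2 = (1.373 - 2.799487) / (-2.976) = 0.4793,   |z_2| = 0.4793.
Moduli of all roots: 1.4020, 0.4793.
All moduli strictly greater than 1? No.
Verdict: Not invertible.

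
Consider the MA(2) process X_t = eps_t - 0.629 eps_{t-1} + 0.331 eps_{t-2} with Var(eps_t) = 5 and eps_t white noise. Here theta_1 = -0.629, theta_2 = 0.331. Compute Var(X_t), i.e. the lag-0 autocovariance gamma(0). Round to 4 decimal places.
\gamma(0) = 7.5260

For an MA(q) process X_t = eps_t + sum_i theta_i eps_{t-i} with
Var(eps_t) = sigma^2, the variance is
  gamma(0) = sigma^2 * (1 + sum_i theta_i^2).
  sum_i theta_i^2 = (-0.629)^2 + (0.331)^2 = 0.395641 + 0.109561 = 0.505202.
  gamma(0) = 5 * (1 + 0.505202) = 5 * 1.505202 = 7.52601, which rounds to 7.5260.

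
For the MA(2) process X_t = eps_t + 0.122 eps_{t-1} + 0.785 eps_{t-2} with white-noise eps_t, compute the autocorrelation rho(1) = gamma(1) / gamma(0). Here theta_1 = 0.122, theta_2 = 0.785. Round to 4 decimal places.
\rho(1) = 0.1335

For an MA(q) process with theta_0 = 1, the autocovariance is
  gamma(k) = sigma^2 * sum_{i=0..q-k} theta_i * theta_{i+k},
and rho(k) = gamma(k) / gamma(0). Sigma^2 cancels.
  numerator   = (1)*(0.122) + (0.122)*(0.785) = 0.21777.
  denominator = (1)^2 + (0.122)^2 + (0.785)^2 = 1.631109.
  rho(1) = 0.21777 / 1.631109 = 0.1335.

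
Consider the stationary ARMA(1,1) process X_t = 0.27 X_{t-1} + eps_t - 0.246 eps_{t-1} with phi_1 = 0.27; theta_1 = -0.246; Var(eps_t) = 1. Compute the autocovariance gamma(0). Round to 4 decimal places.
\gamma(0) = 1.0006

Multiply the model equation by X_{t-k} and take expectations. With theta_0 = psi_0 = 1 and psi_j the MA(infinity) weights, this gives
  gamma(k) - sum_i phi_i gamma(k-i) = c_k,
  c_k = sigma^2 * sum_{j=k..q} theta_j psi_{j-k}   (c_k = 0 for k > q),
using gamma(-m) = gamma(m).
psi-weights needed (psi_j = theta_j + sum_i phi_i psi_{j-i}):
  psi_1 = theta_1 + phi_1 = -0.246 + (0.27) = 0.024
Right-hand sides:
  c_0 = sigma^2 (1 + theta_1 psi_1) = 1 * (1 + (-0.246)(0.024)) = 1 * 0.994096 = 0.994096
  c_1 = sigma^2 theta_1 = 1 * (-0.246) = -0.246
  c_2 = 0
Equations for k = 0 and k = 1 (AR order 1):
  gamma(0) = phi_1 gamma(1) + c_0
  gamma(1) = phi_1 gamma(0) + c_1
Substituting the second into the first: gamma(0) (1 - phi_1^2) = c_0 + phi_1 c_1, so
  gamma(0) = (c_0 + phi_1 c_1) / (1 - phi_1^2) = (0.994096 + (0.27)(-0.246)) / (1 - (0.27)^2) = 0.927676 / 0.9271 = 1.000621.
Therefore gamma(0) = 1.0006 (to 4 decimal places).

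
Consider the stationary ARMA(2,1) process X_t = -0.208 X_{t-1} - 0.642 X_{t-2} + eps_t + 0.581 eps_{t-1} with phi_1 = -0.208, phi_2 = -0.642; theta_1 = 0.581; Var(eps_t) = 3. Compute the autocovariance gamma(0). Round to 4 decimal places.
\gamma(0) = 6.1741

Multiply the model equation by X_{t-k} and take expectations. With theta_0 = psi_0 = 1 and psi_j the MA(infinity) weights, this gives
  gamma(k) - sum_i phi_i gamma(k-i) = c_k,
  c_k = sigma^2 * sum_{j=k..q} theta_j psi_{j-k}   (c_k = 0 for k > q),
using gamma(-m) = gamma(m).
psi-weights needed (psi_j = theta_j + sum_i phi_i psi_{j-i}):
  psi_1 = theta_1 + phi_1 = 0.581 + (-0.208) = 0.373
Right-hand sides:
  c_0 = sigma^2 (1 + theta_1 psi_1) = 3 * (1 + (0.581)(0.373)) = 3 * 1.216713 = 3.650139
  c_1 = sigma^2 theta_1 = 3 * (0.581) = 1.743
  c_2 = 0
Equations for k = 0, 1, 2 (AR order 2, c_2 = 0):
  (E0) gamma(0) = phi_1 gamma(1) + phi_2 gamma(2) + c_0
  (E1) gamma(1) = phi_1 gamma(0) + phi_2 gamma(1) + c_1
  (E2) gamma(2) = phi_1 gamma(1) + phi_2 gamma(0)
From (E1): gamma(1) = A gamma(0) + B with
  A = phi_1 / (1 - phi_2) = -0.208 / 1.642 = -0.126675,   B = c_1 / (1 - phi_2) = 1.743 / 1.642 = 1.06151.
Insert (E2) into (E0): gamma(0) (1 - phi_2^2) = phi_1 (1 + phi_2) gamma(1) + c_0.
  phi_1 (1 + phi_2) = (-0.208)(0.358) = -0.074464,   1 - phi_2^2 = 0.587836.
Replace gamma(1) by A gamma(0) + B and collect gamma(0):
  gamma(0) [0.587836 - (-0.074464)(-0.126675)] = (-0.074464)(1.06151) + 3.650139
  gamma(0) * 0.578403 = 3.571095
  gamma(0) = 3.571095 / 0.578403 = 6.174057.
Therefore gamma(0) = 6.1741 (to 4 decimal places).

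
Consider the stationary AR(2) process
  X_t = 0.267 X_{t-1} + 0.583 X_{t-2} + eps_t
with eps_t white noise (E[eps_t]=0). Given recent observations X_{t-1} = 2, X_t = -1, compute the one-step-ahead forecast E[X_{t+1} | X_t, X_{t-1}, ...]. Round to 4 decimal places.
E[X_{t+1} \mid \mathcal F_t] = 0.8990

For an AR(p) model X_t = c + sum_i phi_i X_{t-i} + eps_t, the
one-step-ahead conditional mean is
  E[X_{t+1} | X_t, ...] = c + sum_i phi_i X_{t+1-i}.
Substitute known values:
  E[X_{t+1} | ...] = (0.267) * (-1) + (0.583) * (2)
                   = 0.8990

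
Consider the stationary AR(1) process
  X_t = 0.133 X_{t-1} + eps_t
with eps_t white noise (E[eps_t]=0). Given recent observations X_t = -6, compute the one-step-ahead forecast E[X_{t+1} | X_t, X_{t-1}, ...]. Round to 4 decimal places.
E[X_{t+1} \mid \mathcal F_t] = -0.7980

For an AR(p) model X_t = c + sum_i phi_i X_{t-i} + eps_t, the
one-step-ahead conditional mean is
  E[X_{t+1} | X_t, ...] = c + sum_i phi_i X_{t+1-i}.
Substitute known values:
  E[X_{t+1} | ...] = (0.133) * (-6)
                   = -0.7980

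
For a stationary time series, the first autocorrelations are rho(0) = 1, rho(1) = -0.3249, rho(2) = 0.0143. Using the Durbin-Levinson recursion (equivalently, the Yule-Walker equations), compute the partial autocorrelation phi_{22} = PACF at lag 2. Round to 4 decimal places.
\phi_{22} = -0.1020

The PACF at lag k is phi_{kk}, the last component of the solution
to the Yule-Walker system G_k phi = r_k where
  (G_k)_{ij} = rho(|i - j|), (r_k)_i = rho(i), i,j = 1..k.
Equivalently, Durbin-Levinson gives phi_{kk} iteratively:
  phi_{11} = rho(1)
  phi_{kk} = [rho(k) - sum_{j=1..k-1} phi_{k-1,j} rho(k-j)]
            / [1 - sum_{j=1..k-1} phi_{k-1,j} rho(j)],
  phi_{k,j} = phi_{k-1,j} - phi_{kk} phi_{k-1,k-j},  j = 1..k-1.
Step k = 1:
  phi_11 = rho(1) = -0.3249.
Step k = 2:
  phi_22 = [rho(2) - phi_11 rho(1)] / [1 - phi_11 rho(1)] = [0.0143 - (-0.3249)(-0.3249)] / [1 - (-0.3249)(-0.3249)]
         = -0.09126001 / 0.89443999 = -0.102.
Therefore phi_{22} = -0.1020.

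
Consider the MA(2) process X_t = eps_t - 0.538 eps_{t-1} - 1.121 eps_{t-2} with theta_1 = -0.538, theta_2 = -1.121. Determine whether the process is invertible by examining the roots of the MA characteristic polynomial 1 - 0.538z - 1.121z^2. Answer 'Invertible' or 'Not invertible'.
\text{Not invertible}

The MA(q) characteristic polynomial is P(z) = 1 - 0.538z - 1.121z^2.
Invertibility requires all roots to lie outside the unit circle, i.e. |z| > 1 for every root.
Set 1 + (-0.538) z + (-1.121) z^2 = 0, i.e. a z^2 + b z + c = 0 with a = -1.121, b = -0.538, c = 1.
Discriminant D = b^2 - 4ac = (-0.538)^2 - 4*(-1.121)*1 = 0.289444 - (-4.484) = 4.773444.
D >= 0, so the roots are real: z = (-b +/- sqrt(D)) / (2a) = (0.538 +/- 2.184821) / (-2.242).
  z_1 = (0.538 + 2.184821) / (-2.242) = -1.2145,   |z_1| = 1.2145.
  z_2 = (0.538 - 2.184821) / (-2.242) = 0.7345,   |z_2| = 0.7345.
Moduli of all roots: 1.2145, 0.7345.
All moduli strictly greater than 1? No.
Verdict: Not invertible.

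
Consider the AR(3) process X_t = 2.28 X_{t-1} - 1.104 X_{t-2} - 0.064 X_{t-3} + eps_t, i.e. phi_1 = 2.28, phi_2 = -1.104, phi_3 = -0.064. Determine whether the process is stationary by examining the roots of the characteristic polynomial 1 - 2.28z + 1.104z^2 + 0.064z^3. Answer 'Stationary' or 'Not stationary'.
\text{Not stationary}

The AR(p) characteristic polynomial is P(z) = 1 - 2.28z + 1.104z^2 + 0.064z^3.
Stationarity requires all roots to lie outside the unit circle, i.e. |z| > 1 for every root.
Degree 3: look for a simple real root z0 first, then factor out (1 - z/z0) and solve the remaining quadratic.
Testing z0 = 1.25: P(1.25) = 1 + (-2.28)(1.25) + (1.104)(1.25)^2 + (0.064)(1.25)^3
  = 1 + (-2.85) + (1.725) + (0.125) = 0.  So z_0 = 1.25 is a root, |z_0| = 1.25.
Divide out the factor (1 - 0.8 z) = (1 - z/z0) (since 1/z0 = 0.8):
  P(z) = (1 - 0.8 z)(1 + (-1.48) z + (-0.08) z^2)
  [check: z-coef -1.48 - (0.8) = -2.28; z^2-coef -0.08 - (0.8)(-1.48) = 1.104; z^3-coef -(0.8)(-0.08) = 0.064.]
Remaining roots from the quadratic factor 1 + (-1.48) z + (-0.08) z^2:
  Set 1 + (-1.48) z + (-0.08) z^2 = 0, i.e. a z^2 + b z + c = 0 with a = -0.08, b = -1.48, c = 1.
  Discriminant D = b^2 - 4ac = (-1.48)^2 - 4*(-0.08)*1 = 2.1904 - (-0.32) = 2.5104.
  D >= 0, so the roots are real: z = (-b +/- sqrt(D)) / (2a) = (1.48 +/- 1.584424) / (-0.16).
    z_1 = (1.48 + 1.584424) / (-0.16) = -19.1527,   |z_1| = 19.1527.
    z_2 = (1.48 - 1.584424) / (-0.16) = 0.6527,   |z_2| = 0.6527.
Moduli of all roots: 1.2500, 19.1527, 0.6527.
All moduli strictly greater than 1? No.
Verdict: Not stationary.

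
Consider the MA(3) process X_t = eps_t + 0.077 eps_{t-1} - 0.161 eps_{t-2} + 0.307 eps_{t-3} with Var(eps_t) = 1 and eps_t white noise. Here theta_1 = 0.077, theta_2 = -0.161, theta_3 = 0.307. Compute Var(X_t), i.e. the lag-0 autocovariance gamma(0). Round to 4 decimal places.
\gamma(0) = 1.1261

For an MA(q) process X_t = eps_t + sum_i theta_i eps_{t-i} with
Var(eps_t) = sigma^2, the variance is
  gamma(0) = sigma^2 * (1 + sum_i theta_i^2).
  sum_i theta_i^2 = (0.077)^2 + (-0.161)^2 + (0.307)^2 = 0.005929 + 0.025921 + 0.094249 = 0.126099.
  gamma(0) = 1 * (1 + 0.126099) = 1 * 1.126099 = 1.126099, which rounds to 1.1261.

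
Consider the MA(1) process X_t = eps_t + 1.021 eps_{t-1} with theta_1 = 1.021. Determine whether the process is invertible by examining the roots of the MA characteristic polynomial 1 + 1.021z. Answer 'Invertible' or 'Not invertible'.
\text{Not invertible}

The MA(q) characteristic polynomial is P(z) = 1 + 1.021z.
Invertibility requires all roots to lie outside the unit circle, i.e. |z| > 1 for every root.
This is linear in z: 1 + (1.021) z = 0  =>  z = -1/(1.021) = -0.979432,  |z| = 0.979432.
Moduli of all roots: 0.9794.
All moduli strictly greater than 1? No.
Verdict: Not invertible.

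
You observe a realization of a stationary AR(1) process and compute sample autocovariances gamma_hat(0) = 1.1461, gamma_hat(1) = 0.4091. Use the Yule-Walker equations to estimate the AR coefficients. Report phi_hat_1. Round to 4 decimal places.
\hat\phi_{1} = 0.3569

The Yule-Walker equations for an AR(p) process read, in matrix form,
  Gamma_p phi = r_p,   with   (Gamma_p)_{ij} = gamma(|i - j|),
                       (r_p)_i = gamma(i),   i,j = 1..p.
Substitute the sample gammas (Toeplitz matrix and right-hand side of size 1):
  Gamma_p = [[1.1461]]
  r_p     = [0.4091]
With p = 1 this is the single equation gamma(0) phi_1 = gamma(1):
  phi_hat_1 = gamma(1) / gamma(0) = 0.4091 / 1.1461 = 0.3569.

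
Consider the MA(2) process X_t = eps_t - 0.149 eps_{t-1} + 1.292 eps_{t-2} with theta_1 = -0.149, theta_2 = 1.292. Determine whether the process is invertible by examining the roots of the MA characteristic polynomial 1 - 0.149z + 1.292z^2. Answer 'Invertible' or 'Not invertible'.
\text{Not invertible}

The MA(q) characteristic polynomial is P(z) = 1 - 0.149z + 1.292z^2.
Invertibility requires all roots to lie outside the unit circle, i.e. |z| > 1 for every root.
Set 1 + (-0.149) z + (1.292) z^2 = 0, i.e. a z^2 + b z + c = 0 with a = 1.292, b = -0.149, c = 1.
Discriminant D = b^2 - 4ac = (-0.149)^2 - 4*(1.292)*1 = 0.022201 - (5.168) = -5.145799.
D < 0, so the roots are the complex-conjugate pair z = (-b +/- i sqrt(-D)) / (2a) = 0.0577 +/- 0.8779i.
For a conjugate pair |z|^2 = z * conj(z) = (product of roots) = c/a = 1/(1.292) = 0.773994, so |z| = sqrt(0.773994) = 0.8798 for both roots.
Moduli of all roots: 0.8798, 0.8798.
All moduli strictly greater than 1? No.
Verdict: Not invertible.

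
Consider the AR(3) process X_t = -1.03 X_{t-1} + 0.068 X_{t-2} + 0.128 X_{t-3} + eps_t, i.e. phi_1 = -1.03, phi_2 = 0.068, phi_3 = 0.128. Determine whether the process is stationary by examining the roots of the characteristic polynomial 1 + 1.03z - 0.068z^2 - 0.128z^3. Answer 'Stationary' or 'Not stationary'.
\text{Stationary}

The AR(p) characteristic polynomial is P(z) = 1 + 1.03z - 0.068z^2 - 0.128z^3.
Stationarity requires all roots to lie outside the unit circle, i.e. |z| > 1 for every root.
Degree 3: look for a simple real root z0 first, then factor out (1 - z/z0) and solve the remaining quadratic.
Testing z0 = -2.5: P(-2.5) = 1 + (1.03)(-2.5) + (-0.068)(-2.5)^2 + (-0.128)(-2.5)^3
  = 1 + (-2.575) + (-0.425) + (2) = 0.  So z_0 = -2.5 is a root, |z_0| = 2.5.
Divide out the factor (1 + 0.4 z) = (1 - z/z0) (since 1/z0 = -0.4):
  P(z) = (1 + 0.4 z)(1 + (0.63) z + (-0.32) z^2)
  [check: z-coef 0.63 - (-0.4) = 1.03; z^2-coef -0.32 - (-0.4)(0.63) = -0.068; z^3-coef -(-0.4)(-0.32) = -0.128.]
Remaining roots from the quadratic factor 1 + (0.63) z + (-0.32) z^2:
  Set 1 + (0.63) z + (-0.32) z^2 = 0, i.e. a z^2 + b z + c = 0 with a = -0.32, b = 0.63, c = 1.
  Discriminant D = b^2 - 4ac = (0.63)^2 - 4*(-0.32)*1 = 0.3969 - (-1.28) = 1.6769.
  D >= 0, so the roots are real: z = (-b +/- sqrt(D)) / (2a) = (-0.63 +/- 1.294952) / (-0.64).
    z_1 = (-0.63 + 1.294952) / (-0.64) = -1.039,   |z_1| = 1.039.
    z_2 = (-0.63 - 1.294952) / (-0.64) = 3.0077,   |z_2| = 3.0077.
Moduli of all roots: 2.5000, 1.0390, 3.0077.
All moduli strictly greater than 1? Yes.
Verdict: Stationary.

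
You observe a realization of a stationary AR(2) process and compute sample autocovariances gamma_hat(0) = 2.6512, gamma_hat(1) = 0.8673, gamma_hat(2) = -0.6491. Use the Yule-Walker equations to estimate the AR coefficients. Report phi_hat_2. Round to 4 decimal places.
\hat\phi_{2} = -0.3940

The Yule-Walker equations for an AR(p) process read, in matrix form,
  Gamma_p phi = r_p,   with   (Gamma_p)_{ij} = gamma(|i - j|),
                       (r_p)_i = gamma(i),   i,j = 1..p.
Substitute the sample gammas (Toeplitz matrix and right-hand side of size 2):
  Gamma_p = [[2.6512, 0.8673], [0.8673, 2.6512]]
  r_p     = [0.8673, -0.6491]
Written out:
  2.6512 phi_1 + 0.8673 phi_2 = 0.8673
  0.8673 phi_1 + 2.6512 phi_2 = -0.6491
Solve by Cramer's rule:
  det = gamma(0)^2 - gamma(1)^2 = (2.6512)^2 - (0.8673)^2 = 7.02886144 - 0.75220929 = 6.27665215
  phi_hat_1 = [gamma(1) gamma(0) - gamma(1) gamma(2)] / det = [(0.8673)(2.6512) - (0.8673)(-0.6491)] / 6.27665215 = 2.86235019 / 6.27665215 = 0.456
  phi_hat_2 = [gamma(0) gamma(2) - gamma(1)^2] / det = [(2.6512)(-0.6491) - (0.8673)^2] / 6.27665215 = -2.47310321 / 6.27665215 = -0.394
So phi_hat = [0.4560, -0.3940].
Therefore phi_hat_2 = -0.3940.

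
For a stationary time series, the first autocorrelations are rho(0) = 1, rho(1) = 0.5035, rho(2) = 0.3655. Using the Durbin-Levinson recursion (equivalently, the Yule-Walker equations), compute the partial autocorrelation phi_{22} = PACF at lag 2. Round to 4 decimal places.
\phi_{22} = 0.1500

The PACF at lag k is phi_{kk}, the last component of the solution
to the Yule-Walker system G_k phi = r_k where
  (G_k)_{ij} = rho(|i - j|), (r_k)_i = rho(i), i,j = 1..k.
Equivalently, Durbin-Levinson gives phi_{kk} iteratively:
  phi_{11} = rho(1)
  phi_{kk} = [rho(k) - sum_{j=1..k-1} phi_{k-1,j} rho(k-j)]
            / [1 - sum_{j=1..k-1} phi_{k-1,j} rho(j)],
  phi_{k,j} = phi_{k-1,j} - phi_{kk} phi_{k-1,k-j},  j = 1..k-1.
Step k = 1:
  phi_11 = rho(1) = 0.5035.
Step k = 2:
  phi_22 = [rho(2) - phi_11 rho(1)] / [1 - phi_11 rho(1)] = [0.3655 - (0.5035)(0.5035)] / [1 - (0.5035)(0.5035)]
         = 0.11198775 / 0.74648775 = 0.15.
Therefore phi_{22} = 0.1500.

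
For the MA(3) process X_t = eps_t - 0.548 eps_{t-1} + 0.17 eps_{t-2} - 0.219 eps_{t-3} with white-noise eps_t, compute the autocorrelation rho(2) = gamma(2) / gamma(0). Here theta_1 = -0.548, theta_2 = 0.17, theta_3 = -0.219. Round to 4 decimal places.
\rho(2) = 0.2106

For an MA(q) process with theta_0 = 1, the autocovariance is
  gamma(k) = sigma^2 * sum_{i=0..q-k} theta_i * theta_{i+k},
and rho(k) = gamma(k) / gamma(0). Sigma^2 cancels.
  numerator   = (1)*(0.17) + (-0.548)*(-0.219) = 0.290012.
  denominator = (1)^2 + (-0.548)^2 + (0.17)^2 + (-0.219)^2 = 1.377165.
  rho(2) = 0.290012 / 1.377165 = 0.2106.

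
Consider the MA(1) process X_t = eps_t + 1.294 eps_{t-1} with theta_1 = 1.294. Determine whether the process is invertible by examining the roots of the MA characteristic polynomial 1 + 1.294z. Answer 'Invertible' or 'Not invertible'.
\text{Not invertible}

The MA(q) characteristic polynomial is P(z) = 1 + 1.294z.
Invertibility requires all roots to lie outside the unit circle, i.e. |z| > 1 for every root.
This is linear in z: 1 + (1.294) z = 0  =>  z = -1/(1.294) = -0.772798,  |z| = 0.772798.
Moduli of all roots: 0.7728.
All moduli strictly greater than 1? No.
Verdict: Not invertible.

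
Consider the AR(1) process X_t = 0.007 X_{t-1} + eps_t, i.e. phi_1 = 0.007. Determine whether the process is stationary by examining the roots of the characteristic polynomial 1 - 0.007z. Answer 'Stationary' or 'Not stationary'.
\text{Stationary}

The AR(p) characteristic polynomial is P(z) = 1 - 0.007z.
Stationarity requires all roots to lie outside the unit circle, i.e. |z| > 1 for every root.
This is linear in z: 1 + (-0.007) z = 0  =>  z = -1/(-0.007) = 142.857143,  |z| = 142.857143.
Moduli of all roots: 142.8571.
All moduli strictly greater than 1? Yes.
Verdict: Stationary.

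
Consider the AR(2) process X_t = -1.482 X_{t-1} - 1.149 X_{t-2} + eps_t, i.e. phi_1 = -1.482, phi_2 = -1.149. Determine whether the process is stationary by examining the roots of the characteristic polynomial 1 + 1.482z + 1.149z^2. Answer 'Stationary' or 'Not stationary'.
\text{Not stationary}

The AR(p) characteristic polynomial is P(z) = 1 + 1.482z + 1.149z^2.
Stationarity requires all roots to lie outside the unit circle, i.e. |z| > 1 for every root.
Set 1 + (1.482) z + (1.149) z^2 = 0, i.e. a z^2 + b z + c = 0 with a = 1.149, b = 1.482, c = 1.
Discriminant D = b^2 - 4ac = (1.482)^2 - 4*(1.149)*1 = 2.196324 - (4.596) = -2.399676.
D < 0, so the roots are the complex-conjugate pair z = (-b +/- i sqrt(-D)) / (2a) = -0.6449 +/- 0.6741i.
For a conjugate pair |z|^2 = z * conj(z) = (product of roots) = c/a = 1/(1.149) = 0.870322, so |z| = sqrt(0.870322) = 0.9329 for both roots.
Moduli of all roots: 0.9329, 0.9329.
All moduli strictly greater than 1? No.
Verdict: Not stationary.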